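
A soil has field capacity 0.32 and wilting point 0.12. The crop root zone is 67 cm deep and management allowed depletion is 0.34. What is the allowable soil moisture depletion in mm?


SMD = (FC - PWP) * d * MAD * 10
SMD = (0.32 - 0.12) * 67 * 0.34 * 10
SMD = 0.2000 * 67 * 0.34 * 10

45.5600 mm


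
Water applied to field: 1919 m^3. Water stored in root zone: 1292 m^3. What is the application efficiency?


Ea = V_root / V_field * 100 = 1292 / 1919 * 100 = 67.3267%

67.3267 %


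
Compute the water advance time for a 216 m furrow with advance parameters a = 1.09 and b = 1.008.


t = (L/a)^(1/b)
t = (216/1.09)^(1/1.008)
t = 198.165138^(1/1.008)

190.0189 min


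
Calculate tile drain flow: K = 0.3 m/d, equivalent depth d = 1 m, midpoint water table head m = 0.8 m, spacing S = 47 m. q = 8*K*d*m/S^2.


q = 8*K*d*m/S^2
q = 8*0.3*1*0.8/47^2
q = 1.9200 / 2209

8.6917e-04 m/d


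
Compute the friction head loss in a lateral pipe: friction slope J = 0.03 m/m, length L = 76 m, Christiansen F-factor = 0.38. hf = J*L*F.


hf = J * L * F = 0.03 * 76 * 0.38 = 0.8664 m

0.8664 m


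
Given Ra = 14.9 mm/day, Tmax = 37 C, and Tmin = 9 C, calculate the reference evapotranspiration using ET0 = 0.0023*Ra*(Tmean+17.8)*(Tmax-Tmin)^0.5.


Tmean = (Tmax + Tmin)/2 = (37 + 9)/2 = 23.0
ET0 = 0.0023 * 14.9 * (23.0 + 17.8) * sqrt(37 - 9)
ET0 = 0.0023 * 14.9 * 40.8 * 5.291503

7.3987 mm/day


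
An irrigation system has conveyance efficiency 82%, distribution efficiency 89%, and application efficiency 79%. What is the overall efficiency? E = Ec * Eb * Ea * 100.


Ec = 0.82, Eb = 0.89, Ea = 0.79
E = 0.82 * 0.89 * 0.79 * 100 = 57.6542%

57.6542 %


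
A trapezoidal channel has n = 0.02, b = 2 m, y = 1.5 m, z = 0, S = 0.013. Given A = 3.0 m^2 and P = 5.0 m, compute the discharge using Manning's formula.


R = A/P = 3.0/5.0 = 0.600000
Q = (1/0.02) * 3.0 * 0.600000^(2/3) * 0.013^0.5

12.1664 m^3/s


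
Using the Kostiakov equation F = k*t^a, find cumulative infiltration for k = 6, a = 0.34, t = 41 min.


F = k * t^a = 6 * 41^0.34
F = 6 * 3.534651

21.2079 mm


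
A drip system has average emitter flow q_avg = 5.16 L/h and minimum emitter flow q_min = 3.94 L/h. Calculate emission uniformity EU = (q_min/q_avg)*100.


EU = (q_min/q_avg)*100 = (3.94/5.16)*100 = 76.3566%

76.3566 %


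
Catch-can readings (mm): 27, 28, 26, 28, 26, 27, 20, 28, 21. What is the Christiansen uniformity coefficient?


mean = 25.666667 mm
MAD = 2.296296 mm
CU = (1 - 2.296296/25.666667)*100

91.0534 %


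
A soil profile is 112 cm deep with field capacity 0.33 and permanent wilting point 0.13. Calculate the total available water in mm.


AWC = (FC - PWP) * d * 10
AWC = (0.33 - 0.13) * 112 * 10
AWC = 0.2000 * 112 * 10

224.0000 mm


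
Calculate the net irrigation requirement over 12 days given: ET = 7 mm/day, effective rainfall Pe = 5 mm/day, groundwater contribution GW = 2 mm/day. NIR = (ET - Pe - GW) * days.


Daily deficit = ET - Pe - GW = 7 - 5 - 2 = 0 mm/day
NIR = 0 * 12 = 0 mm

0 mm


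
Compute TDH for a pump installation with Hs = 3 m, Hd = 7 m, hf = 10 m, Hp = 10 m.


TDH = Hs + Hd + hf + Hp = 3 + 7 + 10 + 10 = 30

30 m


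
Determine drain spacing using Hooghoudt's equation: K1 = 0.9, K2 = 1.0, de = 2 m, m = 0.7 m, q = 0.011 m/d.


S^2 = 8*K2*de*m/q + 4*K1*m^2/q
S^2 = 8*1.0*2*0.7/0.011 + 4*0.9*0.7^2/0.011
S = sqrt(1178.5455)

34.3300 m


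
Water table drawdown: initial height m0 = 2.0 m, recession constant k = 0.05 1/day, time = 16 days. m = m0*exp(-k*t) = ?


m = m0 * exp(-k*t)
m = 2.0 * exp(-0.05 * 16)
m = 2.0 * exp(-0.8000)

0.8987 m


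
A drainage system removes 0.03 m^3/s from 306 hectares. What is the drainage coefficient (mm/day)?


DC = Q * 86400 / (A * 10000) * 1000
DC = 0.03 * 86400 / (306 * 10000) * 1000
DC = 2592000.0000 / 3060000

0.8471 mm/day


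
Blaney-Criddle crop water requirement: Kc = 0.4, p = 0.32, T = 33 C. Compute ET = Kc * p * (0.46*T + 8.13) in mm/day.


ET = Kc * p * (0.46*T + 8.13)
ET = 0.4 * 0.32 * (0.46*33 + 8.13)
ET = 0.4 * 0.32 * 23.3100

2.9837 mm/day


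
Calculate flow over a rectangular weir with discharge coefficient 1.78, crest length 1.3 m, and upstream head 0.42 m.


Q = C * L * H^(3/2) = 1.78 * 1.3 * 0.42^1.5 = 1.78 * 1.3 * 0.272191

0.6298 m^3/s


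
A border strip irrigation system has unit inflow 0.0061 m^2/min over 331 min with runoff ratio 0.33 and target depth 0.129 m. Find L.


L = q*t/((1+r)*Z)
L = 0.0061*331/((1+0.33)*0.129)
L = 2.0191/0.17157

11.7684 m


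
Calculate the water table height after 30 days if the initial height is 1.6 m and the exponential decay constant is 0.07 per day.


m = m0 * exp(-k*t)
m = 1.6 * exp(-0.07 * 30)
m = 1.6 * exp(-2.1000)

0.1959 m


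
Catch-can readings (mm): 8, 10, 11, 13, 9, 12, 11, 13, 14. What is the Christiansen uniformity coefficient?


mean = 11.222222 mm
MAD = 1.580247 mm
CU = (1 - 1.580247/11.222222)*100

85.9186 %


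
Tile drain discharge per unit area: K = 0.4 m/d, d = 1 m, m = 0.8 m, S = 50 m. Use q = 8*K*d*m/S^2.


q = 8*K*d*m/S^2
q = 8*0.4*1*0.8/50^2
q = 2.5600 / 2500

0.0010 m/d


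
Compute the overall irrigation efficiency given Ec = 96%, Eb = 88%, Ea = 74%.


Ec = 0.96, Eb = 0.88, Ea = 0.74
E = 0.96 * 0.88 * 0.74 * 100 = 62.5152%

62.5152 %


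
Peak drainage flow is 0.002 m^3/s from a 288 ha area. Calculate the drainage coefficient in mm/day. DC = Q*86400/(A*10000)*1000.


DC = Q * 86400 / (A * 10000) * 1000
DC = 0.002 * 86400 / (288 * 10000) * 1000
DC = 172800.0000 / 2880000

0.0600 mm/day


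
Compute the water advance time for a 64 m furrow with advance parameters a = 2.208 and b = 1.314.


t = (L/a)^(1/b)
t = (64/2.208)^(1/1.314)
t = 28.985507^(1/1.314)

12.9650 min


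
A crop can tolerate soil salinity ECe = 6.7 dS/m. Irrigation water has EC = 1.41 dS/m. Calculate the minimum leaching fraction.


LR = ECiw / (5*ECe - ECiw)
LR = 1.41 / (5*6.7 - 1.41)
LR = 1.41 / 32.0900

0.0439


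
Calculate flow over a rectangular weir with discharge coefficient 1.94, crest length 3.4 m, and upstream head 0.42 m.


Q = C * L * H^(3/2) = 1.94 * 3.4 * 0.42^1.5 = 1.94 * 3.4 * 0.272191

1.7954 m^3/s


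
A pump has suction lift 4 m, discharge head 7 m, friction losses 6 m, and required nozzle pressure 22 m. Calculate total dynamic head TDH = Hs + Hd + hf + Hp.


TDH = Hs + Hd + hf + Hp = 4 + 7 + 6 + 22 = 39

39 m


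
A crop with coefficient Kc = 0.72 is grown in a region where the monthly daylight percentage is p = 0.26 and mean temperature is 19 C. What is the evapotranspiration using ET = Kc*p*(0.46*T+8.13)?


ET = Kc * p * (0.46*T + 8.13)
ET = 0.72 * 0.26 * (0.46*19 + 8.13)
ET = 0.72 * 0.26 * 16.8700

3.1581 mm/day


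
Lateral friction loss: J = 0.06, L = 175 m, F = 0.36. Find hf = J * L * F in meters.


hf = J * L * F = 0.06 * 175 * 0.36 = 3.7800 m

3.7800 m


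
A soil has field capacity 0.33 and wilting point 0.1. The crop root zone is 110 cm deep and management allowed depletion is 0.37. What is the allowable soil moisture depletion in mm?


SMD = (FC - PWP) * d * MAD * 10
SMD = (0.33 - 0.1) * 110 * 0.37 * 10
SMD = 0.2300 * 110 * 0.37 * 10

93.6100 mm


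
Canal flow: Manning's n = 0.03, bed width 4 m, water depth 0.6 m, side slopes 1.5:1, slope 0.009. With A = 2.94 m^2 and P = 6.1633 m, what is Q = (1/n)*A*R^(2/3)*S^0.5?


R = A/P = 2.94/6.1633 = 0.477017
Q = (1/0.03) * 2.94 * 0.477017^(2/3) * 0.009^0.5

5.6759 m^3/s


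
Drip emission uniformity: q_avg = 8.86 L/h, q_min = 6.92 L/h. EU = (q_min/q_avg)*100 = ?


EU = (q_min/q_avg)*100 = (6.92/8.86)*100 = 78.1038%

78.1038 %


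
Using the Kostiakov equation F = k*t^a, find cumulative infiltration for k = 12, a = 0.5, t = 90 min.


F = k * t^a = 12 * 90^0.5
F = 12 * 9.486833

113.8420 mm


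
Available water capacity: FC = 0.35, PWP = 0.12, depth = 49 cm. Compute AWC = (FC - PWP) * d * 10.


AWC = (FC - PWP) * d * 10
AWC = (0.35 - 0.12) * 49 * 10
AWC = 0.2300 * 49 * 10

112.7000 mm


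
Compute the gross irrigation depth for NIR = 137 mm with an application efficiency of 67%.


Ea = 67% = 0.67
GID = NIR / Ea = 137 / 0.67 = 204.4776 mm

204.4776 mm


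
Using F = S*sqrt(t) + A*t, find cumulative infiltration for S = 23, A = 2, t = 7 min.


F = S*sqrt(t) + A*t
F = 23*sqrt(7) + 2*7
F = 23*2.645751 + 14

74.8523 mm


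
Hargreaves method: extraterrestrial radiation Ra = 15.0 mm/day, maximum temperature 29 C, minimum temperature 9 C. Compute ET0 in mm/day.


Tmean = (Tmax + Tmin)/2 = (29 + 9)/2 = 19.0
ET0 = 0.0023 * 15.0 * (19.0 + 17.8) * sqrt(29 - 9)
ET0 = 0.0023 * 15.0 * 36.8 * 4.472136

5.6778 mm/day


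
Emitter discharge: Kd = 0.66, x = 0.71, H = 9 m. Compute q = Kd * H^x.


q = Kd * H^x = 0.66 * 9^0.71 = 0.66 * 4.758961

3.1409 L/h


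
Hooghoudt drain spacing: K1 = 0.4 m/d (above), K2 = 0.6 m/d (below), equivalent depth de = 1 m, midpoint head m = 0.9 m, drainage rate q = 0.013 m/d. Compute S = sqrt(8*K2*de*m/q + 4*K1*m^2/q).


S^2 = 8*K2*de*m/q + 4*K1*m^2/q
S^2 = 8*0.6*1*0.9/0.013 + 4*0.4*0.9^2/0.013
S = sqrt(432.0000)

20.7846 m


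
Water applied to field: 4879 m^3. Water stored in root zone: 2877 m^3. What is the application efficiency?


Ea = V_root / V_field * 100 = 2877 / 4879 * 100 = 58.9670%

58.9670 %


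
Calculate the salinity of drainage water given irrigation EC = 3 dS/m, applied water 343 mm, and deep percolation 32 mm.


EC_dw = EC_iw * D_iw / D_dw
EC_dw = 3 * 343 / 32
EC_dw = 1029 / 32

32.1562 dS/m


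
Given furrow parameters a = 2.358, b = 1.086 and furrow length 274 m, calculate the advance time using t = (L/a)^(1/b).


t = (L/a)^(1/b)
t = (274/2.358)^(1/1.086)
t = 116.200170^(1/1.086)

79.7377 min


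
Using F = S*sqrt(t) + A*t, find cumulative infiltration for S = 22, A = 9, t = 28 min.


F = S*sqrt(t) + A*t
F = 22*sqrt(28) + 9*28
F = 22*5.291503 + 252

368.4131 mm


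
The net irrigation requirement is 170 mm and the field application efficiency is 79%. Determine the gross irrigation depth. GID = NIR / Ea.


Ea = 79% = 0.79
GID = NIR / Ea = 170 / 0.79 = 215.1899 mm

215.1899 mm


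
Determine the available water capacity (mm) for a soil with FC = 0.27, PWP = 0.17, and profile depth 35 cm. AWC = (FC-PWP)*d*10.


AWC = (FC - PWP) * d * 10
AWC = (0.27 - 0.17) * 35 * 10
AWC = 0.1000 * 35 * 10

35.0000 mm


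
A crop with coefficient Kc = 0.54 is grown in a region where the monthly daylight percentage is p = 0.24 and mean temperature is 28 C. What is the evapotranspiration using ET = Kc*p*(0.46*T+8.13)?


ET = Kc * p * (0.46*T + 8.13)
ET = 0.54 * 0.24 * (0.46*28 + 8.13)
ET = 0.54 * 0.24 * 21.0100

2.7229 mm/day


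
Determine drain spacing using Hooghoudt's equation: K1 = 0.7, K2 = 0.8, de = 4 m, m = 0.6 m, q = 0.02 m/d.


S^2 = 8*K2*de*m/q + 4*K1*m^2/q
S^2 = 8*0.8*4*0.6/0.02 + 4*0.7*0.6^2/0.02
S = sqrt(818.4000)

28.6077 m


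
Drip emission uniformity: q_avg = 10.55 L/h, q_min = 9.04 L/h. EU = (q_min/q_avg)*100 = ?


EU = (q_min/q_avg)*100 = (9.04/10.55)*100 = 85.6872%

85.6872 %


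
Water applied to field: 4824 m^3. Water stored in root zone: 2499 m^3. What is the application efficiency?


Ea = V_root / V_field * 100 = 2499 / 4824 * 100 = 51.8035%

51.8035 %


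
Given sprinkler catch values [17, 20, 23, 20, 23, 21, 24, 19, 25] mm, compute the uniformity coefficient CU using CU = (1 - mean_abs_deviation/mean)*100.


mean = 21.333333 mm
MAD = 2.148148 mm
CU = (1 - 2.148148/21.333333)*100

89.9306 %


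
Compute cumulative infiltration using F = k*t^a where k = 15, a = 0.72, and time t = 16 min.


F = k * t^a = 15 * 16^0.72
F = 15 * 7.361501

110.4225 mm


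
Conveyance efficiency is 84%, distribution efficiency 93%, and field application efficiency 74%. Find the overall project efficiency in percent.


Ec = 0.84, Eb = 0.93, Ea = 0.74
E = 0.84 * 0.93 * 0.74 * 100 = 57.8088%

57.8088 %


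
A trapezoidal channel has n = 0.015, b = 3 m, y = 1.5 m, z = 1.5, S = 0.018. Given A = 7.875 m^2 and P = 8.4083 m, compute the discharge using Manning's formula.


R = A/P = 7.875/8.4083 = 0.936575
Q = (1/0.015) * 7.875 * 0.936575^(2/3) * 0.018^0.5

67.4255 m^3/s


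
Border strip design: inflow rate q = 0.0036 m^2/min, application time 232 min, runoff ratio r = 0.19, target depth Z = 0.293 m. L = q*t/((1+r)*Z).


L = q*t/((1+r)*Z)
L = 0.0036*232/((1+0.19)*0.293)
L = 0.8352/0.34867

2.3954 m


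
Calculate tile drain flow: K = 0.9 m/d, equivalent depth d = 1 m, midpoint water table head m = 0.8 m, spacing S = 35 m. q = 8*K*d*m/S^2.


q = 8*K*d*m/S^2
q = 8*0.9*1*0.8/35^2
q = 5.7600 / 1225

0.0047 m/d


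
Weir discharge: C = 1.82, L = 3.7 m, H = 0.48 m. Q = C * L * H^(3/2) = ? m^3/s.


Q = C * L * H^(3/2) = 1.82 * 3.7 * 0.48^1.5 = 1.82 * 3.7 * 0.332554

2.2394 m^3/s


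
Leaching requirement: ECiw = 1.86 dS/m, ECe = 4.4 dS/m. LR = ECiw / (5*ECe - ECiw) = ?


LR = ECiw / (5*ECe - ECiw)
LR = 1.86 / (5*4.4 - 1.86)
LR = 1.86 / 20.1400

0.0924


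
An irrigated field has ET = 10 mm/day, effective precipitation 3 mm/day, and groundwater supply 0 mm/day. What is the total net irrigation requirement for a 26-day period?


Daily deficit = ET - Pe - GW = 10 - 3 - 0 = 7 mm/day
NIR = 7 * 26 = 182 mm

182.0000 mm


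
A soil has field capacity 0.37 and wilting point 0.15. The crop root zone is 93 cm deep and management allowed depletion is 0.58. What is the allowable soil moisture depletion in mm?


SMD = (FC - PWP) * d * MAD * 10
SMD = (0.37 - 0.15) * 93 * 0.58 * 10
SMD = 0.2200 * 93 * 0.58 * 10

118.6680 mm


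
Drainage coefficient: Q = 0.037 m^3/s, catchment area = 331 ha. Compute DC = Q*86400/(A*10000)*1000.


DC = Q * 86400 / (A * 10000) * 1000
DC = 0.037 * 86400 / (331 * 10000) * 1000
DC = 3196800.0000 / 3310000

0.9658 mm/day


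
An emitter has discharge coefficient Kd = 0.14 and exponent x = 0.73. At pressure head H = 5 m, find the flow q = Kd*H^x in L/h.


q = Kd * H^x = 0.14 * 5^0.73 = 0.14 * 3.237786

0.4533 L/h


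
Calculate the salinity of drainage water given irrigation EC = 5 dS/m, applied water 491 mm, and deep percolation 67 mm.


EC_dw = EC_iw * D_iw / D_dw
EC_dw = 5 * 491 / 67
EC_dw = 2455 / 67

36.6418 dS/m


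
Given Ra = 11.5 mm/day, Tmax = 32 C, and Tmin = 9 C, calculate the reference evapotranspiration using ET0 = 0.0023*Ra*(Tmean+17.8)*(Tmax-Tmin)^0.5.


Tmean = (Tmax + Tmin)/2 = (32 + 9)/2 = 20.5
ET0 = 0.0023 * 11.5 * (20.5 + 17.8) * sqrt(32 - 9)
ET0 = 0.0023 * 11.5 * 38.3 * 4.795832

4.8583 mm/day


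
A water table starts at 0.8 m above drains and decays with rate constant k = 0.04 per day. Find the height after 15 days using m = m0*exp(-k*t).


m = m0 * exp(-k*t)
m = 0.8 * exp(-0.04 * 15)
m = 0.8 * exp(-0.6000)

0.4390 m


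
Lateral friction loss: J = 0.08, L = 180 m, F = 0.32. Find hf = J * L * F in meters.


hf = J * L * F = 0.08 * 180 * 0.32 = 4.6080 m

4.6080 m


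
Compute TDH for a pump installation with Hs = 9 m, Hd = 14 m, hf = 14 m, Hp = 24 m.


TDH = Hs + Hd + hf + Hp = 9 + 14 + 14 + 24 = 61

61 m


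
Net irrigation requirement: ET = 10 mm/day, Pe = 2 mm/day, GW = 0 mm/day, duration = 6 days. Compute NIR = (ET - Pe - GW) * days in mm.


Daily deficit = ET - Pe - GW = 10 - 2 - 0 = 8 mm/day
NIR = 8 * 6 = 48 mm

48.0000 mm


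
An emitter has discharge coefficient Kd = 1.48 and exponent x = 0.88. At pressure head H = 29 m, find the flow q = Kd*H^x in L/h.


q = Kd * H^x = 1.48 * 29^0.88 = 1.48 * 19.360218

28.6531 L/h


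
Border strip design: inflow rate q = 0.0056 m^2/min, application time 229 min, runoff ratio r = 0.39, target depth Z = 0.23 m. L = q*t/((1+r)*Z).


L = q*t/((1+r)*Z)
L = 0.0056*229/((1+0.39)*0.23)
L = 1.2824/0.3197

4.0113 m


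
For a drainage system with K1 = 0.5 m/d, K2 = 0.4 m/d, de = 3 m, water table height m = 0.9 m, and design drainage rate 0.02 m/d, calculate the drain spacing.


S^2 = 8*K2*de*m/q + 4*K1*m^2/q
S^2 = 8*0.4*3*0.9/0.02 + 4*0.5*0.9^2/0.02
S = sqrt(513.0000)

22.6495 m


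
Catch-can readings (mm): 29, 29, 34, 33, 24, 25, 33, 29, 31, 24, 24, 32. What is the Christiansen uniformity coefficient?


mean = 28.916667 mm
MAD = 3.111111 mm
CU = (1 - 3.111111/28.916667)*100

89.2411 %


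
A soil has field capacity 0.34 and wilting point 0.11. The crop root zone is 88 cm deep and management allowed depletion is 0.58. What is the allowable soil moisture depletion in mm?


SMD = (FC - PWP) * d * MAD * 10
SMD = (0.34 - 0.11) * 88 * 0.58 * 10
SMD = 0.2300 * 88 * 0.58 * 10

117.3920 mm


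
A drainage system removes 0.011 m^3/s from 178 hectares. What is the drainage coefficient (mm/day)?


DC = Q * 86400 / (A * 10000) * 1000
DC = 0.011 * 86400 / (178 * 10000) * 1000
DC = 950400.0000 / 1780000

0.5339 mm/day


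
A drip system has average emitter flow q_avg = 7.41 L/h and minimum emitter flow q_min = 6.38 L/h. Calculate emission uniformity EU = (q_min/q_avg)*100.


EU = (q_min/q_avg)*100 = (6.38/7.41)*100 = 86.0999%

86.0999 %


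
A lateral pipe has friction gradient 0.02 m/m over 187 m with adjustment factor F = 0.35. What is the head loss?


hf = J * L * F = 0.02 * 187 * 0.35 = 1.3090 m

1.3090 m


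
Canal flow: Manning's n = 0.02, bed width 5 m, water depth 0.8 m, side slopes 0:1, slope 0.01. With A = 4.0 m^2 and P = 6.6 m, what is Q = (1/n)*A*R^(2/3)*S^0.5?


R = A/P = 4.0/6.6 = 0.606061
Q = (1/0.02) * 4.0 * 0.606061^(2/3) * 0.01^0.5

14.3232 m^3/s


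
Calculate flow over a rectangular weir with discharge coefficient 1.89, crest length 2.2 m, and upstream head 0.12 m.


Q = C * L * H^(3/2) = 1.89 * 2.2 * 0.12^1.5 = 1.89 * 2.2 * 0.041569

0.1728 m^3/s


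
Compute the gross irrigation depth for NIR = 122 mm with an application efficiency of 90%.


Ea = 90% = 0.9
GID = NIR / Ea = 122 / 0.9 = 135.5556 mm

135.5556 mm


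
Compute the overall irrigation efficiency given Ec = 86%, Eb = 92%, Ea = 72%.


Ec = 0.86, Eb = 0.92, Ea = 0.72
E = 0.86 * 0.92 * 0.72 * 100 = 56.9664%

56.9664 %


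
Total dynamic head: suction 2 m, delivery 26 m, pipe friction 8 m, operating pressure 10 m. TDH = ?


TDH = Hs + Hd + hf + Hp = 2 + 26 + 8 + 10 = 46

46 m


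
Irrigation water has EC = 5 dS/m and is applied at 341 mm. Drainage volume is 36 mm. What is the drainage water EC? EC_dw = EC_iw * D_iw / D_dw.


EC_dw = EC_iw * D_iw / D_dw
EC_dw = 5 * 341 / 36
EC_dw = 1705 / 36

47.3611 dS/m


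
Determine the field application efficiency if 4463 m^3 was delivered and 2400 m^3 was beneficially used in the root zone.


Ea = V_root / V_field * 100 = 2400 / 4463 * 100 = 53.7755%

53.7755 %


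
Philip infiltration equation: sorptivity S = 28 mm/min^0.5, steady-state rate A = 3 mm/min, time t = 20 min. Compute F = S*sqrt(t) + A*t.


F = S*sqrt(t) + A*t
F = 28*sqrt(20) + 3*20
F = 28*4.472136 + 60

185.2198 mm


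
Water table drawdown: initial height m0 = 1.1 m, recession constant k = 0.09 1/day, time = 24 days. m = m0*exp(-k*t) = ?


m = m0 * exp(-k*t)
m = 1.1 * exp(-0.09 * 24)
m = 1.1 * exp(-2.1600)

0.1269 m


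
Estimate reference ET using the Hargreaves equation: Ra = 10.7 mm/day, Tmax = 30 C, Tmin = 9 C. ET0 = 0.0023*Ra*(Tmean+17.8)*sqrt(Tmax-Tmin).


Tmean = (Tmax + Tmin)/2 = (30 + 9)/2 = 19.5
ET0 = 0.0023 * 10.7 * (19.5 + 17.8) * sqrt(30 - 9)
ET0 = 0.0023 * 10.7 * 37.3 * 4.582576

4.2066 mm/day


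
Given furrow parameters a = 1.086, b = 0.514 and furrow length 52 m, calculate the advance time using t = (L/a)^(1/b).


t = (L/a)^(1/b)
t = (52/1.086)^(1/0.514)
t = 47.882136^(1/0.514)

1857.0349 min


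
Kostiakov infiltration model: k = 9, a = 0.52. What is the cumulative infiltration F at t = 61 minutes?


F = k * t^a = 9 * 61^0.52
F = 9 * 8.479525

76.3157 mm


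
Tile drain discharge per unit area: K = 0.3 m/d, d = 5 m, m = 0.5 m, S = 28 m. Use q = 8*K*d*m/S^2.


q = 8*K*d*m/S^2
q = 8*0.3*5*0.5/28^2
q = 6.0000 / 784

0.0077 m/d


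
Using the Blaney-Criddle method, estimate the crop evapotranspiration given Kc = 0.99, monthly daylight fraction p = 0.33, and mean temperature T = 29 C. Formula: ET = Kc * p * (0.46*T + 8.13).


ET = Kc * p * (0.46*T + 8.13)
ET = 0.99 * 0.33 * (0.46*29 + 8.13)
ET = 0.99 * 0.33 * 21.4700

7.0142 mm/day


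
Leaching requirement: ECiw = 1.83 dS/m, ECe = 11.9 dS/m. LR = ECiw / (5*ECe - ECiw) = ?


LR = ECiw / (5*ECe - ECiw)
LR = 1.83 / (5*11.9 - 1.83)
LR = 1.83 / 57.6700

0.0317


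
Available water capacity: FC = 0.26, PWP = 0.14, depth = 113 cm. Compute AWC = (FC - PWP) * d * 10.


AWC = (FC - PWP) * d * 10
AWC = (0.26 - 0.14) * 113 * 10
AWC = 0.1200 * 113 * 10

135.6000 mm


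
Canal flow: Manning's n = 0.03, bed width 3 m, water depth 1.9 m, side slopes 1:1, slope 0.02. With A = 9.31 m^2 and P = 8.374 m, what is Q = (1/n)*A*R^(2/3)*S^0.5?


R = A/P = 9.31/8.374 = 1.111775
Q = (1/0.03) * 9.31 * 1.111775^(2/3) * 0.02^0.5

47.1000 m^3/s


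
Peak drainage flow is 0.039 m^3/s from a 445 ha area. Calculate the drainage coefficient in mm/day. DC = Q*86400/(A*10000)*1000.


DC = Q * 86400 / (A * 10000) * 1000
DC = 0.039 * 86400 / (445 * 10000) * 1000
DC = 3369600.0000 / 4450000

0.7572 mm/day


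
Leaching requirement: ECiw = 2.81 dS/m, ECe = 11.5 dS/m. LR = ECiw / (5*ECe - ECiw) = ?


LR = ECiw / (5*ECe - ECiw)
LR = 2.81 / (5*11.5 - 2.81)
LR = 2.81 / 54.6900

0.0514


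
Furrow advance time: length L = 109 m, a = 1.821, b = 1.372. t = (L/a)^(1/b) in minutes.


t = (L/a)^(1/b)
t = (109/1.821)^(1/1.372)
t = 59.857221^(1/1.372)

19.7367 min


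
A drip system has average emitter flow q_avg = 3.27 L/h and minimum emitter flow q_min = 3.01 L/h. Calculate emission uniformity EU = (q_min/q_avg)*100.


EU = (q_min/q_avg)*100 = (3.01/3.27)*100 = 92.0489%

92.0489 %


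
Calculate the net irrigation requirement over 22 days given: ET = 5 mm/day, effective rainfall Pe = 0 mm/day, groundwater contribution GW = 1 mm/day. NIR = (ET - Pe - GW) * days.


Daily deficit = ET - Pe - GW = 5 - 0 - 1 = 4 mm/day
NIR = 4 * 22 = 88 mm

88.0000 mm


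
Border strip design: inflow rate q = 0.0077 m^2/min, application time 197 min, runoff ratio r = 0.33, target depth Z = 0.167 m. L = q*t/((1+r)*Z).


L = q*t/((1+r)*Z)
L = 0.0077*197/((1+0.33)*0.167)
L = 1.5169/0.22211

6.8295 m


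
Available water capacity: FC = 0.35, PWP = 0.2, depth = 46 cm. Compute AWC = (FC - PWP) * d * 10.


AWC = (FC - PWP) * d * 10
AWC = (0.35 - 0.2) * 46 * 10
AWC = 0.1500 * 46 * 10

69.0000 mm


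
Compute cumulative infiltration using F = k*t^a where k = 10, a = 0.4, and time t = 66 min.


F = k * t^a = 10 * 66^0.4
F = 10 * 5.343399

53.4340 mm


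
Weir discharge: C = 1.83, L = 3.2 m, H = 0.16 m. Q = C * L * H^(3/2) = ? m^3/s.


Q = C * L * H^(3/2) = 1.83 * 3.2 * 0.16^1.5 = 1.83 * 3.2 * 0.064000

0.3748 m^3/s


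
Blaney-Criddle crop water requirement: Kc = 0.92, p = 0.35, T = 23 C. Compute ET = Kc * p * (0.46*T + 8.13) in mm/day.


ET = Kc * p * (0.46*T + 8.13)
ET = 0.92 * 0.35 * (0.46*23 + 8.13)
ET = 0.92 * 0.35 * 18.7100

6.0246 mm/day


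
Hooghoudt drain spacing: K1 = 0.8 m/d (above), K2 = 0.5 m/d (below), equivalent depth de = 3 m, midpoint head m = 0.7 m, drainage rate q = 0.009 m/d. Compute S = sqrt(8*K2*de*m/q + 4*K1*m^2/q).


S^2 = 8*K2*de*m/q + 4*K1*m^2/q
S^2 = 8*0.5*3*0.7/0.009 + 4*0.8*0.7^2/0.009
S = sqrt(1107.5556)

33.2800 m


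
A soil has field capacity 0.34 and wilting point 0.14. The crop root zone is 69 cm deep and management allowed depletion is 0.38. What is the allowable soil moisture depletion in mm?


SMD = (FC - PWP) * d * MAD * 10
SMD = (0.34 - 0.14) * 69 * 0.38 * 10
SMD = 0.2000 * 69 * 0.38 * 10

52.4400 mm


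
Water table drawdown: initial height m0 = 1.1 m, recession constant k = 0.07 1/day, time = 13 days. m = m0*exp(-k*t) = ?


m = m0 * exp(-k*t)
m = 1.1 * exp(-0.07 * 13)
m = 1.1 * exp(-0.9100)

0.4428 m


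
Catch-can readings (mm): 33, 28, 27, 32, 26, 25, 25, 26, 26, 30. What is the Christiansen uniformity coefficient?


mean = 27.800000 mm
MAD = 2.360000 mm
CU = (1 - 2.360000/27.800000)*100

91.5108 %


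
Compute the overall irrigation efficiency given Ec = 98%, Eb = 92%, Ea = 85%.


Ec = 0.98, Eb = 0.92, Ea = 0.85
E = 0.98 * 0.92 * 0.85 * 100 = 76.6360%

76.6360 %


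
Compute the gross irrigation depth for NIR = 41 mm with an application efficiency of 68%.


Ea = 68% = 0.68
GID = NIR / Ea = 41 / 0.68 = 60.2941 mm

60.2941 mm


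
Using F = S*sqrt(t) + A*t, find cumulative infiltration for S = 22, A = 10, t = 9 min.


F = S*sqrt(t) + A*t
F = 22*sqrt(9) + 10*9
F = 22*3.000000 + 90

156.0000 mm


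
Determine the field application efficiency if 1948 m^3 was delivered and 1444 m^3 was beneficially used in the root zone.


Ea = V_root / V_field * 100 = 1444 / 1948 * 100 = 74.1273%

74.1273 %


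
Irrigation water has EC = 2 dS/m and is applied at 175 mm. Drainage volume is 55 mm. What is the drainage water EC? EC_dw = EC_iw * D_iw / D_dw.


EC_dw = EC_iw * D_iw / D_dw
EC_dw = 2 * 175 / 55
EC_dw = 350 / 55

6.3636 dS/m


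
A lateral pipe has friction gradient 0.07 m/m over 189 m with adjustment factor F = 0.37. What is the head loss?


hf = J * L * F = 0.07 * 189 * 0.37 = 4.8951 m

4.8951 m


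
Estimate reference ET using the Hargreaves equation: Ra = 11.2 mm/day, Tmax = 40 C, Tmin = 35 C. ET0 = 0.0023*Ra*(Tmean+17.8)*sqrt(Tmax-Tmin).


Tmean = (Tmax + Tmin)/2 = (40 + 35)/2 = 37.5
ET0 = 0.0023 * 11.2 * (37.5 + 17.8) * sqrt(40 - 35)
ET0 = 0.0023 * 11.2 * 55.3 * 2.236068

3.1853 mm/day


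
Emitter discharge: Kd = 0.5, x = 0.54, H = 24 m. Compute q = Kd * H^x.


q = Kd * H^x = 0.5 * 24^0.54 = 0.5 * 5.563064

2.7815 L/h


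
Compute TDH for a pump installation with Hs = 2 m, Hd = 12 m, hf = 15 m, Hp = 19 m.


TDH = Hs + Hd + hf + Hp = 2 + 12 + 15 + 19 = 48

48 m


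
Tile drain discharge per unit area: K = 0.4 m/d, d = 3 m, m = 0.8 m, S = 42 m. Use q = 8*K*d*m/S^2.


q = 8*K*d*m/S^2
q = 8*0.4*3*0.8/42^2
q = 7.6800 / 1764

0.0044 m/d


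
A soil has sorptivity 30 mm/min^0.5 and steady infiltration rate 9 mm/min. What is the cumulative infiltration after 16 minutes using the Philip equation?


F = S*sqrt(t) + A*t
F = 30*sqrt(16) + 9*16
F = 30*4.000000 + 144

264.0000 mm


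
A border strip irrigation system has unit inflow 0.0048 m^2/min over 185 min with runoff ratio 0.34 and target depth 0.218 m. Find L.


L = q*t/((1+r)*Z)
L = 0.0048*185/((1+0.34)*0.218)
L = 0.888/0.29212

3.0398 m


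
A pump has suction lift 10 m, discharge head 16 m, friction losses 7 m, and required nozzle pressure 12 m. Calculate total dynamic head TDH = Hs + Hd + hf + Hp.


TDH = Hs + Hd + hf + Hp = 10 + 16 + 7 + 12 = 45

45 m


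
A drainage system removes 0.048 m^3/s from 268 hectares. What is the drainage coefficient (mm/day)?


DC = Q * 86400 / (A * 10000) * 1000
DC = 0.048 * 86400 / (268 * 10000) * 1000
DC = 4147200.0000 / 2680000

1.5475 mm/day


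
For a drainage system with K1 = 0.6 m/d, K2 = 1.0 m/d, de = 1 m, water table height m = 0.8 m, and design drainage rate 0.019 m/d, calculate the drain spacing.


S^2 = 8*K2*de*m/q + 4*K1*m^2/q
S^2 = 8*1.0*1*0.8/0.019 + 4*0.6*0.8^2/0.019
S = sqrt(417.6842)

20.4373 m


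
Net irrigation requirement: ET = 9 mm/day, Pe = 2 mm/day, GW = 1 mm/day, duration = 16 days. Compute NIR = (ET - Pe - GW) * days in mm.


Daily deficit = ET - Pe - GW = 9 - 2 - 1 = 6 mm/day
NIR = 6 * 16 = 96 mm

96.0000 mm


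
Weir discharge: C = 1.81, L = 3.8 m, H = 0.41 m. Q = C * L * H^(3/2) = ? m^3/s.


Q = C * L * H^(3/2) = 1.81 * 3.8 * 0.41^1.5 = 1.81 * 3.8 * 0.262528

1.8057 m^3/s


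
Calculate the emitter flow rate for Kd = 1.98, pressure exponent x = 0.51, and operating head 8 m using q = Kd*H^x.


q = Kd * H^x = 1.98 * 8^0.51 = 1.98 * 2.887858

5.7180 L/h


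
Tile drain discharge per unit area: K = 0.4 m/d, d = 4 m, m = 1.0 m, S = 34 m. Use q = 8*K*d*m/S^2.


q = 8*K*d*m/S^2
q = 8*0.4*4*1.0/34^2
q = 12.8000 / 1156

0.0111 m/d


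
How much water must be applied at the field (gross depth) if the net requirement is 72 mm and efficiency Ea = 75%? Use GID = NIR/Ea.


Ea = 75% = 0.75
GID = NIR / Ea = 72 / 0.75 = 96.0000 mm

96.0000 mm


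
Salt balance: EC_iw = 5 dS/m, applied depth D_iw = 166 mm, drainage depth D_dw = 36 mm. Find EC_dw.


EC_dw = EC_iw * D_iw / D_dw
EC_dw = 5 * 166 / 36
EC_dw = 830 / 36

23.0556 dS/m


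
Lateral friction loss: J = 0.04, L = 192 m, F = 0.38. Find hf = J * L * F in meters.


hf = J * L * F = 0.04 * 192 * 0.38 = 2.9184 m

2.9184 m


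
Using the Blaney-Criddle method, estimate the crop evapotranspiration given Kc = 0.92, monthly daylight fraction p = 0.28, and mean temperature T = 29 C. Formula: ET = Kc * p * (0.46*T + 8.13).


ET = Kc * p * (0.46*T + 8.13)
ET = 0.92 * 0.28 * (0.46*29 + 8.13)
ET = 0.92 * 0.28 * 21.4700

5.5307 mm/day


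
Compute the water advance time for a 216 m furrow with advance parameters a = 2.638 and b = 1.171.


t = (L/a)^(1/b)
t = (216/2.638)^(1/1.171)
t = 81.880212^(1/1.171)

43.0328 min


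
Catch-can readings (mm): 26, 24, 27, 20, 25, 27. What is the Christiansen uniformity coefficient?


mean = 24.833333 mm
MAD = 1.888889 mm
CU = (1 - 1.888889/24.833333)*100

92.3937 %


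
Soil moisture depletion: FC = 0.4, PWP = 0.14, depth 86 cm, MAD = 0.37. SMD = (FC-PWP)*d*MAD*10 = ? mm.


SMD = (FC - PWP) * d * MAD * 10
SMD = (0.4 - 0.14) * 86 * 0.37 * 10
SMD = 0.2600 * 86 * 0.37 * 10

82.7320 mm


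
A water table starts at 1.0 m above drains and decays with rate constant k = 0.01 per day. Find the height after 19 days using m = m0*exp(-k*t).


m = m0 * exp(-k*t)
m = 1.0 * exp(-0.01 * 19)
m = 1.0 * exp(-0.1900)

0.8270 m


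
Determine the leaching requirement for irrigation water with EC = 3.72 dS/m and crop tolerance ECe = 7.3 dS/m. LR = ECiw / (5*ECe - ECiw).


LR = ECiw / (5*ECe - ECiw)
LR = 3.72 / (5*7.3 - 3.72)
LR = 3.72 / 32.7800

0.1135


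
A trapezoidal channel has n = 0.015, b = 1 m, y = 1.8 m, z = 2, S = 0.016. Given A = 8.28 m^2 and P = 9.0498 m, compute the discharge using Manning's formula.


R = A/P = 8.28/9.0498 = 0.914937
Q = (1/0.015) * 8.28 * 0.914937^(2/3) * 0.016^0.5

65.8051 m^3/s


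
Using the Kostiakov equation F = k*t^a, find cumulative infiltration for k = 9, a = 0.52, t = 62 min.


F = k * t^a = 9 * 62^0.52
F = 9 * 8.551527

76.9637 mm


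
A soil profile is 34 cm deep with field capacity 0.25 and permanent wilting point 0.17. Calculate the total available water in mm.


AWC = (FC - PWP) * d * 10
AWC = (0.25 - 0.17) * 34 * 10
AWC = 0.0800 * 34 * 10

27.2000 mm


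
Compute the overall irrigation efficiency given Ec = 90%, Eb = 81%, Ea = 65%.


Ec = 0.9, Eb = 0.81, Ea = 0.65
E = 0.9 * 0.81 * 0.65 * 100 = 47.3850%

47.3850 %


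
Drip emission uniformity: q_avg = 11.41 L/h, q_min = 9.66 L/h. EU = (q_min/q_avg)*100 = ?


EU = (q_min/q_avg)*100 = (9.66/11.41)*100 = 84.6626%

84.6626 %


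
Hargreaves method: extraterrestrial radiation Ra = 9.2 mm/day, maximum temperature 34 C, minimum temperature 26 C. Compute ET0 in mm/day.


Tmean = (Tmax + Tmin)/2 = (34 + 26)/2 = 30.0
ET0 = 0.0023 * 9.2 * (30.0 + 17.8) * sqrt(34 - 26)
ET0 = 0.0023 * 9.2 * 47.8 * 2.828427

2.8608 mm/day


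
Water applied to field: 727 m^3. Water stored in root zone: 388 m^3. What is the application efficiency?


Ea = V_root / V_field * 100 = 388 / 727 * 100 = 53.3700%

53.3700 %


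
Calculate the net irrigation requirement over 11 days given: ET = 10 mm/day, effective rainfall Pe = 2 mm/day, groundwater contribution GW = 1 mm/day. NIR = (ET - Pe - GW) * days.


Daily deficit = ET - Pe - GW = 10 - 2 - 1 = 7 mm/day
NIR = 7 * 11 = 77 mm

77.0000 mm


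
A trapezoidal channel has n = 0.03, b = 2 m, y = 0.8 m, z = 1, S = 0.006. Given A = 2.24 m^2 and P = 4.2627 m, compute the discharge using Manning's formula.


R = A/P = 2.24/4.2627 = 0.525489
Q = (1/0.03) * 2.24 * 0.525489^(2/3) * 0.006^0.5

3.7663 m^3/s


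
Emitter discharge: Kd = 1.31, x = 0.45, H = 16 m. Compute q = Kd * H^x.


q = Kd * H^x = 1.31 * 16^0.45 = 1.31 * 3.482202

4.5617 L/h


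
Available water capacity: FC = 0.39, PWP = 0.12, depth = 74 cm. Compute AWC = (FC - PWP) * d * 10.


AWC = (FC - PWP) * d * 10
AWC = (0.39 - 0.12) * 74 * 10
AWC = 0.2700 * 74 * 10

199.8000 mm


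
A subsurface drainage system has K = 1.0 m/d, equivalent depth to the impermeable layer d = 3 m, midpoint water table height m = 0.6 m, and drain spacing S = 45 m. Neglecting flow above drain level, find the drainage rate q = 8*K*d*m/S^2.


q = 8*K*d*m/S^2
q = 8*1.0*3*0.6/45^2
q = 14.4000 / 2025

0.0071 m/d


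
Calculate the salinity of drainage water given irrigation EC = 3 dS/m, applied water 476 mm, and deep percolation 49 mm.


EC_dw = EC_iw * D_iw / D_dw
EC_dw = 3 * 476 / 49
EC_dw = 1428 / 49

29.1429 dS/m


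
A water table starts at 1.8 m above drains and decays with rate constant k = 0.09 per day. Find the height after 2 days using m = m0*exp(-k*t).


m = m0 * exp(-k*t)
m = 1.8 * exp(-0.09 * 2)
m = 1.8 * exp(-0.1800)

1.5035 m


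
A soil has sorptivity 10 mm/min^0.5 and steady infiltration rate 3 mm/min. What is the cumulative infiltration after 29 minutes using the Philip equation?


F = S*sqrt(t) + A*t
F = 10*sqrt(29) + 3*29
F = 10*5.385165 + 87

140.8517 mm


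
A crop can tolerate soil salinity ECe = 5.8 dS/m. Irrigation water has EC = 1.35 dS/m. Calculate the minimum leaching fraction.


LR = ECiw / (5*ECe - ECiw)
LR = 1.35 / (5*5.8 - 1.35)
LR = 1.35 / 27.6500

0.0488


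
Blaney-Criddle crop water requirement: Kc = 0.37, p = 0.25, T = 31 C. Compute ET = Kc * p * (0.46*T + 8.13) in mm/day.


ET = Kc * p * (0.46*T + 8.13)
ET = 0.37 * 0.25 * (0.46*31 + 8.13)
ET = 0.37 * 0.25 * 22.3900

2.0711 mm/day


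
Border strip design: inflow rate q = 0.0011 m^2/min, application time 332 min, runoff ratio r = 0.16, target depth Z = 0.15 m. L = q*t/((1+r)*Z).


L = q*t/((1+r)*Z)
L = 0.0011*332/((1+0.16)*0.15)
L = 0.3652/0.174

2.0989 m


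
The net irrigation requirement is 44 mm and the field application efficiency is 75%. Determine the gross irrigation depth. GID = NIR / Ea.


Ea = 75% = 0.75
GID = NIR / Ea = 44 / 0.75 = 58.6667 mm

58.6667 mm


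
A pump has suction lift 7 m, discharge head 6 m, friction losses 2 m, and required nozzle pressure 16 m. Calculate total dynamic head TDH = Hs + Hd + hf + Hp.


TDH = Hs + Hd + hf + Hp = 7 + 6 + 2 + 16 = 31

31 m


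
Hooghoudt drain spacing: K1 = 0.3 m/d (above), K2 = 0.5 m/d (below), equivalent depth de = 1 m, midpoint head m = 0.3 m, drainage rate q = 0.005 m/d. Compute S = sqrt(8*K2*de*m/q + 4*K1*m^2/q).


S^2 = 8*K2*de*m/q + 4*K1*m^2/q
S^2 = 8*0.5*1*0.3/0.005 + 4*0.3*0.3^2/0.005
S = sqrt(261.6000)

16.1741 m


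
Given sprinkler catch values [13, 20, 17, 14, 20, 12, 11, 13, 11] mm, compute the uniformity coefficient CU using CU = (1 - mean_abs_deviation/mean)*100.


mean = 14.555556 mm
MAD = 2.962963 mm
CU = (1 - 2.962963/14.555556)*100

79.6438 %


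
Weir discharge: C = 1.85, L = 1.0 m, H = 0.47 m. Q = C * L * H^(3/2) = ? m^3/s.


Q = C * L * H^(3/2) = 1.85 * 1.0 * 0.47^1.5 = 1.85 * 1.0 * 0.322216

0.5961 m^3/s


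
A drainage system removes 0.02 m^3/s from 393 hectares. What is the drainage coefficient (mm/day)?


DC = Q * 86400 / (A * 10000) * 1000
DC = 0.02 * 86400 / (393 * 10000) * 1000
DC = 1728000.0000 / 3930000

0.4397 mm/day


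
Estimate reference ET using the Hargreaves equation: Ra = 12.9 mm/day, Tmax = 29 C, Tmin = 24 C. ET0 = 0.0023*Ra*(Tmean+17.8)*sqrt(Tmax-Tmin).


Tmean = (Tmax + Tmin)/2 = (29 + 24)/2 = 26.5
ET0 = 0.0023 * 12.9 * (26.5 + 17.8) * sqrt(29 - 24)
ET0 = 0.0023 * 12.9 * 44.3 * 2.236068

2.9390 mm/day


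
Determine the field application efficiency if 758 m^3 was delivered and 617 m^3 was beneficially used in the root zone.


Ea = V_root / V_field * 100 = 617 / 758 * 100 = 81.3984%

81.3984 %


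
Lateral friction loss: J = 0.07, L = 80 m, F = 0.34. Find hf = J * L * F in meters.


hf = J * L * F = 0.07 * 80 * 0.34 = 1.9040 m

1.9040 m


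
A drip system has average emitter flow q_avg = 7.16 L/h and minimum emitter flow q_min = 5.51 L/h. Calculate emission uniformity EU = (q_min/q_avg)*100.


EU = (q_min/q_avg)*100 = (5.51/7.16)*100 = 76.9553%

76.9553 %


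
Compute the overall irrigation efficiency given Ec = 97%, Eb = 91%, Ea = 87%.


Ec = 0.97, Eb = 0.91, Ea = 0.87
E = 0.97 * 0.91 * 0.87 * 100 = 76.7949%

76.7949 %


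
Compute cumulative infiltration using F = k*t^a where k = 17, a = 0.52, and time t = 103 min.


F = k * t^a = 17 * 103^0.52
F = 17 * 11.134619

189.2885 mm


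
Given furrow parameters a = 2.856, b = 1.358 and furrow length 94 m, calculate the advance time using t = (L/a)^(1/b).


t = (L/a)^(1/b)
t = (94/2.856)^(1/1.358)
t = 32.913165^(1/1.358)

13.1026 min


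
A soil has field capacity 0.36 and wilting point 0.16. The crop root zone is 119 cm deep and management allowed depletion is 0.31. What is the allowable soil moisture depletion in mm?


SMD = (FC - PWP) * d * MAD * 10
SMD = (0.36 - 0.16) * 119 * 0.31 * 10
SMD = 0.2000 * 119 * 0.31 * 10

73.7800 mm


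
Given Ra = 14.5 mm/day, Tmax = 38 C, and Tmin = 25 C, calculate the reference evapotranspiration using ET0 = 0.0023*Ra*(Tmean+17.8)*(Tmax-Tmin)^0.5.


Tmean = (Tmax + Tmin)/2 = (38 + 25)/2 = 31.5
ET0 = 0.0023 * 14.5 * (31.5 + 17.8) * sqrt(38 - 25)
ET0 = 0.0023 * 14.5 * 49.3 * 3.605551

5.9281 mm/day


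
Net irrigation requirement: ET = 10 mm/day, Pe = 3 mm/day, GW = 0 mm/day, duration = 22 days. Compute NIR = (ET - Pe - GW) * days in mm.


Daily deficit = ET - Pe - GW = 10 - 3 - 0 = 7 mm/day
NIR = 7 * 22 = 154 mm

154.0000 mm


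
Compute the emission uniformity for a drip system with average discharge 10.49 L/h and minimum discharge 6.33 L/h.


EU = (q_min/q_avg)*100 = (6.33/10.49)*100 = 60.3432%

60.3432 %


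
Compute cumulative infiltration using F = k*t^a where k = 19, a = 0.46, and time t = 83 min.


F = k * t^a = 19 * 83^0.46
F = 19 * 7.634418

145.0539 mm


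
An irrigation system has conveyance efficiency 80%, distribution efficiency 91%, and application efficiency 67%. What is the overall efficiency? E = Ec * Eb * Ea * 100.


Ec = 0.8, Eb = 0.91, Ea = 0.67
E = 0.8 * 0.91 * 0.67 * 100 = 48.7760%

48.7760 %


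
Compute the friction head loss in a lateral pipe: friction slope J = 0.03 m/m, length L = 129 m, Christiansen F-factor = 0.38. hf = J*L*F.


hf = J * L * F = 0.03 * 129 * 0.38 = 1.4706 m

1.4706 m


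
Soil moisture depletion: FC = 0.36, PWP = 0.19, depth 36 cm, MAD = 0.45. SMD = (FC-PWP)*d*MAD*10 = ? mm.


SMD = (FC - PWP) * d * MAD * 10
SMD = (0.36 - 0.19) * 36 * 0.45 * 10
SMD = 0.1700 * 36 * 0.45 * 10

27.5400 mm


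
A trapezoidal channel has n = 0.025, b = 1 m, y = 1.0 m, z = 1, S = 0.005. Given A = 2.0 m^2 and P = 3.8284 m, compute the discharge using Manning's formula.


R = A/P = 2.0/3.8284 = 0.522411
Q = (1/0.025) * 2.0 * 0.522411^(2/3) * 0.005^0.5

3.6693 m^3/s


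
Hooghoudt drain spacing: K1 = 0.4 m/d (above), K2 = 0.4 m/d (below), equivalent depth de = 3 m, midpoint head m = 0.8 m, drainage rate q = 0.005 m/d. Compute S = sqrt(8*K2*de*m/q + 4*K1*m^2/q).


S^2 = 8*K2*de*m/q + 4*K1*m^2/q
S^2 = 8*0.4*3*0.8/0.005 + 4*0.4*0.8^2/0.005
S = sqrt(1740.8000)

41.7229 m


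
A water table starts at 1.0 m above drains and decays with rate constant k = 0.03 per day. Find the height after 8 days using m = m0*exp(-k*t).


m = m0 * exp(-k*t)
m = 1.0 * exp(-0.03 * 8)
m = 1.0 * exp(-0.2400)

0.7866 m
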